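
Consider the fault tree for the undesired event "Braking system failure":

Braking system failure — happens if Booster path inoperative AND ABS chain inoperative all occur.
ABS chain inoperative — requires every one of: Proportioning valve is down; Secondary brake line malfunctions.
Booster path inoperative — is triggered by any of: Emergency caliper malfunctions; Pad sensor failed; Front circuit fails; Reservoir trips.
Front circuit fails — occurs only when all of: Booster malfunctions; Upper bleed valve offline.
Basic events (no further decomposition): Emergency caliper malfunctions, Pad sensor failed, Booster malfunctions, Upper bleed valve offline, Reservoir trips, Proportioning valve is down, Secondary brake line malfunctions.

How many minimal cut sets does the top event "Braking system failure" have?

Front circuit fails [AND]: one cut set from each child combined → 1 × 1 = 1 cut set(s).
Booster path inoperative [OR]: union of children's cut sets → 4 cut set(s).
ABS chain inoperative [AND]: one cut set from each child combined → 1 × 1 = 1 cut set(s).
Braking system failure [AND]: one cut set from each child combined → 4 × 1 = 4 cut set(s).
Minimal cut sets: {Emergency caliper malfunctions, Proportioning valve is down, Secondary brake line malfunctions}; {Pad sensor failed, Proportioning valve is down, Secondary brake line malfunctions}; {Booster malfunctions, Proportioning valve is down, Secondary brake line malfunctions, Upper bleed valve offline}; {Proportioning valve is down, Reservoir trips, Secondary brake line malfunctions}.

4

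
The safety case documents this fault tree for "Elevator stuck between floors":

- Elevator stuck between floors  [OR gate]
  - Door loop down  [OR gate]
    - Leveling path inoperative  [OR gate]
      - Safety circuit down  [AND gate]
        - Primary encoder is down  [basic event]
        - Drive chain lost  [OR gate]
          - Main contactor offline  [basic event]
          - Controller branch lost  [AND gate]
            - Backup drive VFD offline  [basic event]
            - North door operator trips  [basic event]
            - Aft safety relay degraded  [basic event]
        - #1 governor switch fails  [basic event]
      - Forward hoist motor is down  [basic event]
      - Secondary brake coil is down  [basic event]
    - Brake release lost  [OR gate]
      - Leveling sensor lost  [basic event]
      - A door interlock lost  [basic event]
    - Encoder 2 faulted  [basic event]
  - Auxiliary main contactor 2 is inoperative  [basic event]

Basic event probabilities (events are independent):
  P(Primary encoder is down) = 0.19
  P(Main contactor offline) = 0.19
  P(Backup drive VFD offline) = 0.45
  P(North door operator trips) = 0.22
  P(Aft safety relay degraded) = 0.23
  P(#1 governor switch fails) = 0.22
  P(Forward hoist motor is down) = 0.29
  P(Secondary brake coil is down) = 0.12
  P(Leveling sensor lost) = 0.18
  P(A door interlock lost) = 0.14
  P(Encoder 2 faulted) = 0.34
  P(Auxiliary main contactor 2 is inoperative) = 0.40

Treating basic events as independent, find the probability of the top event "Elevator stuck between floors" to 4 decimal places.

0.8270

P(Controller branch lost) [AND] = 0.45 × 0.22 × 0.23 = 0.022770
P(Drive chain lost) [OR] = 1 − (1−0.19) × (1−0.022770) = 0.208444
P(Safety circuit down) [AND] = 0.19 × 0.208444 × 0.22 = 0.008713
P(Leveling path inoperative) [OR] = 1 − (1−0.008713) × (1−0.29) × (1−0.12) = 0.380644
P(Brake release lost) [OR] = 1 − (1−0.18) × (1−0.14) = 0.294800
P(Door loop down) [OR] = 1 − (1−0.380644) × (1−0.294800) × (1−0.34) = 0.711732
P(Elevator stuck between floors) [OR] = 1 − (1−0.711732) × (1−0.40) = 0.827039
Rounded to 4 decimal places: P(Elevator stuck between floors) ≈ 0.8270.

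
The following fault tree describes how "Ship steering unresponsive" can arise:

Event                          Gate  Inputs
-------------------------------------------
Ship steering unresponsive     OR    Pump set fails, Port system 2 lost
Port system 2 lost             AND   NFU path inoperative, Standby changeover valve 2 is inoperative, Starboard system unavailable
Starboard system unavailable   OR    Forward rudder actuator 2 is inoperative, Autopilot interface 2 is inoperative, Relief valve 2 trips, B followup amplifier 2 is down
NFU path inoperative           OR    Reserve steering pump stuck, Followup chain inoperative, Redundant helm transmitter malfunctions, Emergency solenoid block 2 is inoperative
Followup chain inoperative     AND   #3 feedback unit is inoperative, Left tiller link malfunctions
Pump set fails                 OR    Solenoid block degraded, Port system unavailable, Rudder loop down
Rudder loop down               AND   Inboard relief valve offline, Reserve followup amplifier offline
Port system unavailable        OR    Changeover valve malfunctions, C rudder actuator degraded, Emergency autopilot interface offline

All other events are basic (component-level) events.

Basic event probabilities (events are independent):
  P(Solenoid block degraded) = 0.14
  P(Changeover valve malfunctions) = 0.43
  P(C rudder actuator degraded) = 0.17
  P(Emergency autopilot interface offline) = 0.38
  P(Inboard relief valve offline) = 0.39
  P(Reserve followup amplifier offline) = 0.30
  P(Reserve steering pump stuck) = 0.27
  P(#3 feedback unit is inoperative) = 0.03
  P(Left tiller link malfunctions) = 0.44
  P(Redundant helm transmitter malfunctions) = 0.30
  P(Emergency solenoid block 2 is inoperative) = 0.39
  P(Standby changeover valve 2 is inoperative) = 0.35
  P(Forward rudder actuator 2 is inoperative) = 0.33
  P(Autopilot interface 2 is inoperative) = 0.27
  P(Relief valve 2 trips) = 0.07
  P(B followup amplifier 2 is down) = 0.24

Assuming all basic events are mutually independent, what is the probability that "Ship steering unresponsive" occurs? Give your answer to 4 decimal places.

P(Port system unavailable) [OR] = 1 − (1−0.43) × (1−0.17) × (1−0.38) = 0.706678
P(Rudder loop down) [AND] = 0.39 × 0.30 = 0.117000
P(Pump set fails) [OR] = 1 − (1−0.14) × (1−0.706678) × (1−0.117000) = 0.777257
P(Followup chain inoperative) [AND] = 0.03 × 0.44 = 0.013200
P(NFU path inoperative) [OR] = 1 − (1−0.27) × (1−0.013200) × (1−0.30) × (1−0.39) = 0.692405
P(Starboard system unavailable) [OR] = 1 − (1−0.33) × (1−0.27) × (1−0.07) × (1−0.24) = 0.654304
P(Port system 2 lost) [AND] = 0.692405 × 0.35 × 0.654304 = 0.158565
P(Ship steering unresponsive) [OR] = 1 − (1−0.777257) × (1−0.158565) = 0.812576
Rounded to 4 decimal places: P(Ship steering unresponsive) ≈ 0.8126.

0.8126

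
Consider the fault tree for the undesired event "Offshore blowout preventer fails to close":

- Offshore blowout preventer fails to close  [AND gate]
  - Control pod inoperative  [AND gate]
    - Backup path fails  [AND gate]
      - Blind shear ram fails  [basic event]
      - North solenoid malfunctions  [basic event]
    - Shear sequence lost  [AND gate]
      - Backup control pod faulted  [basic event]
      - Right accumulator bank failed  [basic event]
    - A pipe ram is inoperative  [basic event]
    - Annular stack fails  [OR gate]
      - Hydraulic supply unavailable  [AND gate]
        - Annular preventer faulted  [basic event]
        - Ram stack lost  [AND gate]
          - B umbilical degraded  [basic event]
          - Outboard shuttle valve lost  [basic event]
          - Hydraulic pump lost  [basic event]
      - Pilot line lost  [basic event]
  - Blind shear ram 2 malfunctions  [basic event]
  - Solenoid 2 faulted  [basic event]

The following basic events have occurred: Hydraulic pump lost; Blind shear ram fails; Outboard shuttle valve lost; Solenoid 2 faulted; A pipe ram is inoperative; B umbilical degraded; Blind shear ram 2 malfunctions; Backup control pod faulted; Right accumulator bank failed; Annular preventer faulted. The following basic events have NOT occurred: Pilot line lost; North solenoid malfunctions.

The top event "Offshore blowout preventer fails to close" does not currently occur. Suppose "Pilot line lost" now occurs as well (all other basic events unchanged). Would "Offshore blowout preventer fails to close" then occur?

No

Counterfactual: set "Pilot line lost" to occurred.
Backup path fails [AND]: Blind shear ram fails=occurs, North solenoid malfunctions=not → not all inputs occur → does not occur.
Shear sequence lost [AND]: Backup control pod faulted=occurs, Right accumulator bank failed=occurs → all inputs occur → occurs.
Ram stack lost [AND]: B umbilical degraded=occurs, Outboard shuttle valve lost=occurs, Hydraulic pump lost=occurs → all inputs occur → occurs.
Hydraulic supply unavailable [AND]: Annular preventer faulted=occurs, Ram stack lost=occurs → all inputs occur → occurs.
Annular stack fails [OR]: Hydraulic supply unavailable=occurs, Pilot line lost=occurs → at least one input occurs → occurs.
Control pod inoperative [AND]: Backup path fails=not, Shear sequence lost=occurs, A pipe ram is inoperative=occurs, Annular stack fails=occurs → not all inputs occur → does not occur.
Offshore blowout preventer fails to close [AND]: Control pod inoperative=not, Blind shear ram 2 malfunctions=occurs, Solenoid 2 faulted=occurs → not all inputs occur → does not occur.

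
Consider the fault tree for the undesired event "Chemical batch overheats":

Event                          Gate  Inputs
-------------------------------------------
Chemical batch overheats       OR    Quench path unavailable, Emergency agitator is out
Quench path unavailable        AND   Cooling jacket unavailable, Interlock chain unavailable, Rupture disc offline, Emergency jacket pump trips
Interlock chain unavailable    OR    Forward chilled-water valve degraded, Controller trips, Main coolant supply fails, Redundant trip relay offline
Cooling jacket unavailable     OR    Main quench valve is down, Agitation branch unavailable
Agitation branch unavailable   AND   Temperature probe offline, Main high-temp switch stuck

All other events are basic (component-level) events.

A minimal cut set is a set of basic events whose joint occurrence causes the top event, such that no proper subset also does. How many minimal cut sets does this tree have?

9

Agitation branch unavailable [AND]: one cut set from each child combined → 1 × 1 = 1 cut set(s).
Cooling jacket unavailable [OR]: union of children's cut sets → 2 cut set(s).
Interlock chain unavailable [OR]: union of children's cut sets → 4 cut set(s).
Quench path unavailable [AND]: one cut set from each child combined → 2 × 4 × 1 × 1 = 8 cut set(s).
Chemical batch overheats [OR]: union of children's cut sets → 9 cut set(s).
Minimal cut sets: {Emergency jacket pump trips, Forward chilled-water valve degraded, Main quench valve is down, Rupture disc offline}; {Controller trips, Emergency jacket pump trips, Main quench valve is down, Rupture disc offline}; {Emergency jacket pump trips, Main coolant supply fails, Main quench valve is down, Rupture disc offline}; {Emergency jacket pump trips, Main quench valve is down, Redundant trip relay offline, Rupture disc offline}; {Emergency jacket pump trips, Forward chilled-water valve degraded, Main high-temp switch stuck, Rupture disc offline, Temperature probe offline}; {Controller trips, Emergency jacket pump trips, Main high-temp switch stuck, Rupture disc offline, Temperature probe offline}; {Emergency jacket pump trips, Main coolant supply fails, Main high-temp switch stuck, Rupture disc offline, Temperature probe offline}; {Emergency jacket pump trips, Main high-temp switch stuck, Redundant trip relay offline, Rupture disc offline, Temperature probe offline}; {Emergency agitator is out}.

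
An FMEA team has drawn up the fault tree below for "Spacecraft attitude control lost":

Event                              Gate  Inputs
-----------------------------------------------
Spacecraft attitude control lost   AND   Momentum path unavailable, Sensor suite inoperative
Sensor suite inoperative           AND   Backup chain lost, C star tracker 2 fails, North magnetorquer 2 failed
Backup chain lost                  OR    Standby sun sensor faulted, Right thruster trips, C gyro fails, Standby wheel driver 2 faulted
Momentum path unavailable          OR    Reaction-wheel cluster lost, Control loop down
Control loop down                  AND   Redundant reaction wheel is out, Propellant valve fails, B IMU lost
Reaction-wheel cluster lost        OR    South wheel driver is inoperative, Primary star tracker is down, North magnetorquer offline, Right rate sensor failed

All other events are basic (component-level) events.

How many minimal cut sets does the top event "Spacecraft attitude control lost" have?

Reaction-wheel cluster lost [OR]: union of children's cut sets → 4 cut set(s).
Control loop down [AND]: one cut set from each child combined → 1 × 1 × 1 = 1 cut set(s).
Momentum path unavailable [OR]: union of children's cut sets → 5 cut set(s).
Backup chain lost [OR]: union of children's cut sets → 4 cut set(s).
Sensor suite inoperative [AND]: one cut set from each child combined → 4 × 1 × 1 = 4 cut set(s).
Spacecraft attitude control lost [AND]: one cut set from each child combined → 5 × 4 = 20 cut set(s).

20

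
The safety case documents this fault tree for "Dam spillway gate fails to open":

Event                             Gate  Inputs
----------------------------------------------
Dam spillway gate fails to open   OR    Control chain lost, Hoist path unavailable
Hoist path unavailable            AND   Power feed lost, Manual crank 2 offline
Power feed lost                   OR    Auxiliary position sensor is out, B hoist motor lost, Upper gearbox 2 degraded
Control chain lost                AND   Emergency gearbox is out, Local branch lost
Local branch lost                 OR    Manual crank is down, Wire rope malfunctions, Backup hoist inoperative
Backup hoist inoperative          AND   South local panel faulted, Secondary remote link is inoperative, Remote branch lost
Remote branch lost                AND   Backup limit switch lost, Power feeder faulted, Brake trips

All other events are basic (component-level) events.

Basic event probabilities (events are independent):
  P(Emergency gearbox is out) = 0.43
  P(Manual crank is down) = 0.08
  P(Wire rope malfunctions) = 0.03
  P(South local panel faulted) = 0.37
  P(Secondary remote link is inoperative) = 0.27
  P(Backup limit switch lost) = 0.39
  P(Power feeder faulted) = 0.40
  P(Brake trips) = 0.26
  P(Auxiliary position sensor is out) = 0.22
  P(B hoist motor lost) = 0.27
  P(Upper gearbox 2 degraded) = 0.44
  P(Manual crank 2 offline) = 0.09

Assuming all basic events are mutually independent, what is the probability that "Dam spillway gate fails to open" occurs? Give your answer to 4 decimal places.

P(Remote branch lost) [AND] = 0.39 × 0.40 × 0.26 = 0.040560
P(Backup hoist inoperative) [AND] = 0.37 × 0.27 × 0.040560 = 0.004052
P(Local branch lost) [OR] = 1 − (1−0.08) × (1−0.03) × (1−0.004052) = 0.111216
P(Control chain lost) [AND] = 0.43 × 0.111216 = 0.047823
P(Power feed lost) [OR] = 1 − (1−0.22) × (1−0.27) × (1−0.44) = 0.681136
P(Hoist path unavailable) [AND] = 0.681136 × 0.09 = 0.061302
P(Dam spillway gate fails to open) [OR] = 1 − (1−0.047823) × (1−0.061302) = 0.106193
Rounded to 4 decimal places: P(Dam spillway gate fails to open) ≈ 0.1062.

0.1062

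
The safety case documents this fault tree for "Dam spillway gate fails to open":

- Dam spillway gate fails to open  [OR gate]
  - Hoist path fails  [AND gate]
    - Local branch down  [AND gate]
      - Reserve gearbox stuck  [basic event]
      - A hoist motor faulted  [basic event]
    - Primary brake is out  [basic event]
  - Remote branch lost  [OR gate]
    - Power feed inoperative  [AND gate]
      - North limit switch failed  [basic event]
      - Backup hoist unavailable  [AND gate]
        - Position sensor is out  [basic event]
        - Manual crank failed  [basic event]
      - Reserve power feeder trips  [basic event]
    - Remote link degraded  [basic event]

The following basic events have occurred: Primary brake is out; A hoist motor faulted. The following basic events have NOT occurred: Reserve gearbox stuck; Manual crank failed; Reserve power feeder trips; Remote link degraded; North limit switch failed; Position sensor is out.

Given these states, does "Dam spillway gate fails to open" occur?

No

Local branch down [AND]: Reserve gearbox stuck=not, A hoist motor faulted=occurs → not all inputs occur → does not occur.
Hoist path fails [AND]: Local branch down=not, Primary brake is out=occurs → not all inputs occur → does not occur.
Backup hoist unavailable [AND]: Position sensor is out=not, Manual crank failed=not → not all inputs occur → does not occur.
Power feed inoperative [AND]: North limit switch failed=not, Backup hoist unavailable=not, Reserve power feeder trips=not → not all inputs occur → does not occur.
Remote branch lost [OR]: Power feed inoperative=not, Remote link degraded=not → no input occurs → does not occur.
Dam spillway gate fails to open [OR]: Hoist path fails=not, Remote branch lost=not → no input occurs → does not occur.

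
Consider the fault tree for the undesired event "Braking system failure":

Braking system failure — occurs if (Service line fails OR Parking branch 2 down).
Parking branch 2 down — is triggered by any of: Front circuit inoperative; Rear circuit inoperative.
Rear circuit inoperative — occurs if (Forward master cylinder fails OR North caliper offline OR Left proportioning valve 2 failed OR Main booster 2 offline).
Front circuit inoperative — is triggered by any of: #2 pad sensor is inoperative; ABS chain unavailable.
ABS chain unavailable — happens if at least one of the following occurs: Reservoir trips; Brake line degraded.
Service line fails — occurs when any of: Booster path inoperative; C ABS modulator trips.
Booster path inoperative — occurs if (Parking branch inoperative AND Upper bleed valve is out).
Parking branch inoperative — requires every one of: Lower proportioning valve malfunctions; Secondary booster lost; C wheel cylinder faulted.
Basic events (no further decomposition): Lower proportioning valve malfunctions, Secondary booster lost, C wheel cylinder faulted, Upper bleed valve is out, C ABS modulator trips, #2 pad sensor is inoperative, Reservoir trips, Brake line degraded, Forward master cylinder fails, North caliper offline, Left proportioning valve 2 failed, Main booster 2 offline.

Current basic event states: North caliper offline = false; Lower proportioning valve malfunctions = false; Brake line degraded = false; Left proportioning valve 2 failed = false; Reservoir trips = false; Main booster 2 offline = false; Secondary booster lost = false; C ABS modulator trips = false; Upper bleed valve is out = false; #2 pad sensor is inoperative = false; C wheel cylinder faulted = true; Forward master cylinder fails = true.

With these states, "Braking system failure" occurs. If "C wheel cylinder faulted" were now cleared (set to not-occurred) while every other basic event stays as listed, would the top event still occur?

Counterfactual: set "C wheel cylinder faulted" to not occurred.
Parking branch inoperative [AND]: Lower proportioning valve malfunctions=not, Secondary booster lost=not, C wheel cylinder faulted=not → not all inputs occur → does not occur.
Booster path inoperative [AND]: Parking branch inoperative=not, Upper bleed valve is out=not → not all inputs occur → does not occur.
Service line fails [OR]: Booster path inoperative=not, C ABS modulator trips=not → no input occurs → does not occur.
ABS chain unavailable [OR]: Reservoir trips=not, Brake line degraded=not → no input occurs → does not occur.
Front circuit inoperative [OR]: #2 pad sensor is inoperative=not, ABS chain unavailable=not → no input occurs → does not occur.
Rear circuit inoperative [OR]: Forward master cylinder fails=occurs, North caliper offline=not, Left proportioning valve 2 failed=not, Main booster 2 offline=not → at least one input occurs → occurs.
Parking branch 2 down [OR]: Front circuit inoperative=not, Rear circuit inoperative=occurs → at least one input occurs → occurs.
Braking system failure [OR]: Service line fails=not, Parking branch 2 down=occurs → at least one input occurs → occurs.

Yes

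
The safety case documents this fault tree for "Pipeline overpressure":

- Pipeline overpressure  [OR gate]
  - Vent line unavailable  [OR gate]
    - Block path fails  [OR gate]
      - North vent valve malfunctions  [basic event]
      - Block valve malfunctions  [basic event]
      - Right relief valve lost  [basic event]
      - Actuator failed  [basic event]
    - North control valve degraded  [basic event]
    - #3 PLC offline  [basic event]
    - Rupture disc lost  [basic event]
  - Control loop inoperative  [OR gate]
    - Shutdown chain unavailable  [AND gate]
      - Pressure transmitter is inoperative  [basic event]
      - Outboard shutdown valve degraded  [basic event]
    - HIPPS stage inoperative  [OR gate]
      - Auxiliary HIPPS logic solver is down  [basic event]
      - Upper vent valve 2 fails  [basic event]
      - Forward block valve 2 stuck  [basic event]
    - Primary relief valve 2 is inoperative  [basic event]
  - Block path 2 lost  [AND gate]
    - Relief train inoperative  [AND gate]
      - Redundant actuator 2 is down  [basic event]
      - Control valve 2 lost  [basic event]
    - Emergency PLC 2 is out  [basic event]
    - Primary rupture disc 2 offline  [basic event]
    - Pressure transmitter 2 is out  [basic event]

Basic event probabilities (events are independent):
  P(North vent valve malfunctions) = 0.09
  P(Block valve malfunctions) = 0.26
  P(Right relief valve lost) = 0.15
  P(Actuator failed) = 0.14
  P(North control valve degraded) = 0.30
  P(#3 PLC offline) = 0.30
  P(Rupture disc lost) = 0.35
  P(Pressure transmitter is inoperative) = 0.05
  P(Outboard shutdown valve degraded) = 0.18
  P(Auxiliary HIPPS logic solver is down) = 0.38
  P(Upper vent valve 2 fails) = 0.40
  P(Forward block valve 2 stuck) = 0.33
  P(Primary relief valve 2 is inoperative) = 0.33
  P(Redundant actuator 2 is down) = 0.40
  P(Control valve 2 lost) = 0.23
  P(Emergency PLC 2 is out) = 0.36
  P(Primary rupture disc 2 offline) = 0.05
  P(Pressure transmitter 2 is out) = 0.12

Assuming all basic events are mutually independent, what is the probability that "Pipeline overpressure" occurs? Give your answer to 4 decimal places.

P(Block path fails) [OR] = 1 − (1−0.09) × (1−0.26) × (1−0.15) × (1−0.14) = 0.507745
P(Vent line unavailable) [OR] = 1 − (1−0.507745) × (1−0.30) × (1−0.30) × (1−0.35) = 0.843217
P(Shutdown chain unavailable) [AND] = 0.05 × 0.18 = 0.009000
P(HIPPS stage inoperative) [OR] = 1 − (1−0.38) × (1−0.40) × (1−0.33) = 0.750760
P(Control loop inoperative) [OR] = 1 − (1−0.009000) × (1−0.750760) × (1−0.33) = 0.834512
P(Relief train inoperative) [AND] = 0.40 × 0.23 = 0.092000
P(Block path 2 lost) [AND] = 0.092000 × 0.36 × 0.05 × 0.12 = 0.000199
P(Pipeline overpressure) [OR] = 1 − (1−0.843217) × (1−0.834512) × (1−0.000199) = 0.974059
Rounded to 4 decimal places: P(Pipeline overpressure) ≈ 0.9741.

0.9741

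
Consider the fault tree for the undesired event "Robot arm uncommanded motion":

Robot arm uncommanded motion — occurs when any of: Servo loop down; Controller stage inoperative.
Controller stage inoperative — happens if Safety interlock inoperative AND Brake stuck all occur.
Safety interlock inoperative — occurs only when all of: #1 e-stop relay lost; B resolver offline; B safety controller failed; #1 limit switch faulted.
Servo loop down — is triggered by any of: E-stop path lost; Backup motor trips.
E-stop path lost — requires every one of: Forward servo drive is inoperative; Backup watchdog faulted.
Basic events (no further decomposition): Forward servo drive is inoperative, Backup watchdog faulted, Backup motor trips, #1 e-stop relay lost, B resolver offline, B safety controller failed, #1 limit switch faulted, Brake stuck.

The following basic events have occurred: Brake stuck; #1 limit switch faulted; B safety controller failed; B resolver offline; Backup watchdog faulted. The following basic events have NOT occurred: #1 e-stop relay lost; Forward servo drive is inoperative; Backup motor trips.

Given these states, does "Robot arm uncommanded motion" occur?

E-stop path lost [AND]: Forward servo drive is inoperative=not, Backup watchdog faulted=occurs → not all inputs occur → does not occur.
Servo loop down [OR]: E-stop path lost=not, Backup motor trips=not → no input occurs → does not occur.
Safety interlock inoperative [AND]: #1 e-stop relay lost=not, B resolver offline=occurs, B safety controller failed=occurs, #1 limit switch faulted=occurs → not all inputs occur → does not occur.
Controller stage inoperative [AND]: Safety interlock inoperative=not, Brake stuck=occurs → not all inputs occur → does not occur.
Robot arm uncommanded motion [OR]: Servo loop down=not, Controller stage inoperative=not → no input occurs → does not occur.

No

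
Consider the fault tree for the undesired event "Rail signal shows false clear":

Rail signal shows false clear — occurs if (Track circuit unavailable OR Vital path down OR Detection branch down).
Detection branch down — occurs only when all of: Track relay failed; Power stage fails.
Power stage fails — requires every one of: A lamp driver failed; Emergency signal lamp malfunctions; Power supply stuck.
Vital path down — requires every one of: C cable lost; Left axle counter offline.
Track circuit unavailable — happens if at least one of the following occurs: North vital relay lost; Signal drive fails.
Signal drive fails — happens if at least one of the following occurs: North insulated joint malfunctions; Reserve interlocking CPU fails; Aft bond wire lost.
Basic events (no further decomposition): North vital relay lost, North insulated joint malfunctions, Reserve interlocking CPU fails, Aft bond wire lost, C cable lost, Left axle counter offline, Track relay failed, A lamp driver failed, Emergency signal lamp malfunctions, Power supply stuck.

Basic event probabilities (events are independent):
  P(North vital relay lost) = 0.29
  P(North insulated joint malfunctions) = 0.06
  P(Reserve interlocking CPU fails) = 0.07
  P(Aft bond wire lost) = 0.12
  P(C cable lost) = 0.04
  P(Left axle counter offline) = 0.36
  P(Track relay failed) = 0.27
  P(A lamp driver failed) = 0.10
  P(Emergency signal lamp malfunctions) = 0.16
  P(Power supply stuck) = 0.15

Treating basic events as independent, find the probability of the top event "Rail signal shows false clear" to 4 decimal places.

P(Signal drive fails) [OR] = 1 − (1−0.06) × (1−0.07) × (1−0.12) = 0.230704
P(Track circuit unavailable) [OR] = 1 − (1−0.29) × (1−0.230704) = 0.453800
P(Vital path down) [AND] = 0.04 × 0.36 = 0.014400
P(Power stage fails) [AND] = 0.10 × 0.16 × 0.15 = 0.002400
P(Detection branch down) [AND] = 0.27 × 0.002400 = 0.000648
P(Rail signal shows false clear) [OR] = 1 − (1−0.453800) × (1−0.014400) × (1−0.000648) = 0.462014
Rounded to 4 decimal places: P(Rail signal shows false clear) ≈ 0.4620.

0.4620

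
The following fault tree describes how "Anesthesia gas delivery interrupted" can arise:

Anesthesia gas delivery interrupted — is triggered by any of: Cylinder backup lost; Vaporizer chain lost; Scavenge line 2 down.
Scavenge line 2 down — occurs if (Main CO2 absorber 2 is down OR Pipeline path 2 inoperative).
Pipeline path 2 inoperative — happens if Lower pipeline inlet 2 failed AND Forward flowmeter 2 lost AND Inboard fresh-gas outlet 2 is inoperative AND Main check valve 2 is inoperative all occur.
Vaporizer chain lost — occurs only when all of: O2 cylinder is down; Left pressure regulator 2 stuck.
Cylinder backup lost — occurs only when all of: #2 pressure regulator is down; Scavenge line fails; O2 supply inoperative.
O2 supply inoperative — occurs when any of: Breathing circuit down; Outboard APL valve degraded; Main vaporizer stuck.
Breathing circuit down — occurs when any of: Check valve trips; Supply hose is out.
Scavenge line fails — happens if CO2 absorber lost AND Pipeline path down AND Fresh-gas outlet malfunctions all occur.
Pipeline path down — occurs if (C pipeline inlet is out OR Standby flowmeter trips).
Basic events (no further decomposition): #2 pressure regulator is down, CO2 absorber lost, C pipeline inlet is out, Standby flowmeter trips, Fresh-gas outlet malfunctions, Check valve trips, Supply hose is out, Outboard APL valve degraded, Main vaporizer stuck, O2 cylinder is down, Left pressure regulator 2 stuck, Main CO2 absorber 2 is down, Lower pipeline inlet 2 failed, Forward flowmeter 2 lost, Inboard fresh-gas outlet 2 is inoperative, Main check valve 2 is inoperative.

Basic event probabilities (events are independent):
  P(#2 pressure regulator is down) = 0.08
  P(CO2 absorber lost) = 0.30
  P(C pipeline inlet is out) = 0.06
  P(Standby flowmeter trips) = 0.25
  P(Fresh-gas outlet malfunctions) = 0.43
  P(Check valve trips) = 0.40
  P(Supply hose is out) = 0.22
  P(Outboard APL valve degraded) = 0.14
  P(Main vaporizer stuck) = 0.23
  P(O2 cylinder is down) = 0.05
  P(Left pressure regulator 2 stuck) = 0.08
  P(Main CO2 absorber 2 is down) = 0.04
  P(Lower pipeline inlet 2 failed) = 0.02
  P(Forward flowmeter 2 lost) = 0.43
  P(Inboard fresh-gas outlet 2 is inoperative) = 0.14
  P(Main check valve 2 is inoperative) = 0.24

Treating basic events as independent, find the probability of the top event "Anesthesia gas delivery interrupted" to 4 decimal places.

0.0461

P(Pipeline path down) [OR] = 1 − (1−0.06) × (1−0.25) = 0.295000
P(Scavenge line fails) [AND] = 0.30 × 0.295000 × 0.43 = 0.038055
P(Breathing circuit down) [OR] = 1 − (1−0.40) × (1−0.22) = 0.532000
P(O2 supply inoperative) [OR] = 1 − (1−0.532000) × (1−0.14) × (1−0.23) = 0.690090
P(Cylinder backup lost) [AND] = 0.08 × 0.038055 × 0.690090 = 0.002101
P(Vaporizer chain lost) [AND] = 0.05 × 0.08 = 0.004000
P(Pipeline path 2 inoperative) [AND] = 0.02 × 0.43 × 0.14 × 0.24 = 0.000289
P(Scavenge line 2 down) [OR] = 1 − (1−0.04) × (1−0.000289) = 0.040277
P(Anesthesia gas delivery interrupted) [OR] = 1 − (1−0.002101) × (1−0.004000) × (1−0.040277) = 0.046124
Rounded to 4 decimal places: P(Anesthesia gas delivery interrupted) ≈ 0.0461.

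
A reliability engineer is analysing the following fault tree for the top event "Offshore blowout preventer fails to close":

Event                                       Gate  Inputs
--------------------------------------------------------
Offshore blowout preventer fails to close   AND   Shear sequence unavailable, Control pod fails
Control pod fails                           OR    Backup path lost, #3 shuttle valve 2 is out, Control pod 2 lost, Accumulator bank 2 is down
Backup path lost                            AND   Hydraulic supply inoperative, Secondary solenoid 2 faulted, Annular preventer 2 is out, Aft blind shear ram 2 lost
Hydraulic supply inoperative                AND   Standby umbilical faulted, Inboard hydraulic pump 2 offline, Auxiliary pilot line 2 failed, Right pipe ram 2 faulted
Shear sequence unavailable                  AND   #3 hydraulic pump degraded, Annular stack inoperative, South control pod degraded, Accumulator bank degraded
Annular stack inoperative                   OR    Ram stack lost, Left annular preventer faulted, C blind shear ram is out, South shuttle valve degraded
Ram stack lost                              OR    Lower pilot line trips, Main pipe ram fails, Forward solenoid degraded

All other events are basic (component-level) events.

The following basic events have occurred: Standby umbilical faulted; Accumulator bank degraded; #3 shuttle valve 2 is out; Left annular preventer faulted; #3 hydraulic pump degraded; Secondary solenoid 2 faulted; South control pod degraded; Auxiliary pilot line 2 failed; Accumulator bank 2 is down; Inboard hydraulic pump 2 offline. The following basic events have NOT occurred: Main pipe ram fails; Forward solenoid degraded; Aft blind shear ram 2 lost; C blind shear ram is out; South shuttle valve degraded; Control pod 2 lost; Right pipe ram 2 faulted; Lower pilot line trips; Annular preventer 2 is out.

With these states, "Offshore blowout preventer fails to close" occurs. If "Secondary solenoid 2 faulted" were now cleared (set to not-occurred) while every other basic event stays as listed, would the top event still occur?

Yes

Counterfactual: set "Secondary solenoid 2 faulted" to not occurred.
Ram stack lost [OR]: Lower pilot line trips=not, Main pipe ram fails=not, Forward solenoid degraded=not → no input occurs → does not occur.
Annular stack inoperative [OR]: Ram stack lost=not, Left annular preventer faulted=occurs, C blind shear ram is out=not, South shuttle valve degraded=not → at least one input occurs → occurs.
Shear sequence unavailable [AND]: #3 hydraulic pump degraded=occurs, Annular stack inoperative=occurs, South control pod degraded=occurs, Accumulator bank degraded=occurs → all inputs occur → occurs.
Hydraulic supply inoperative [AND]: Standby umbilical faulted=occurs, Inboard hydraulic pump 2 offline=occurs, Auxiliary pilot line 2 failed=occurs, Right pipe ram 2 faulted=not → not all inputs occur → does not occur.
Backup path lost [AND]: Hydraulic supply inoperative=not, Secondary solenoid 2 faulted=not, Annular preventer 2 is out=not, Aft blind shear ram 2 lost=not → not all inputs occur → does not occur.
Control pod fails [OR]: Backup path lost=not, #3 shuttle valve 2 is out=occurs, Control pod 2 lost=not, Accumulator bank 2 is down=occurs → at least one input occurs → occurs.
Offshore blowout preventer fails to close [AND]: Shear sequence unavailable=occurs, Control pod fails=occurs → all inputs occur → occurs.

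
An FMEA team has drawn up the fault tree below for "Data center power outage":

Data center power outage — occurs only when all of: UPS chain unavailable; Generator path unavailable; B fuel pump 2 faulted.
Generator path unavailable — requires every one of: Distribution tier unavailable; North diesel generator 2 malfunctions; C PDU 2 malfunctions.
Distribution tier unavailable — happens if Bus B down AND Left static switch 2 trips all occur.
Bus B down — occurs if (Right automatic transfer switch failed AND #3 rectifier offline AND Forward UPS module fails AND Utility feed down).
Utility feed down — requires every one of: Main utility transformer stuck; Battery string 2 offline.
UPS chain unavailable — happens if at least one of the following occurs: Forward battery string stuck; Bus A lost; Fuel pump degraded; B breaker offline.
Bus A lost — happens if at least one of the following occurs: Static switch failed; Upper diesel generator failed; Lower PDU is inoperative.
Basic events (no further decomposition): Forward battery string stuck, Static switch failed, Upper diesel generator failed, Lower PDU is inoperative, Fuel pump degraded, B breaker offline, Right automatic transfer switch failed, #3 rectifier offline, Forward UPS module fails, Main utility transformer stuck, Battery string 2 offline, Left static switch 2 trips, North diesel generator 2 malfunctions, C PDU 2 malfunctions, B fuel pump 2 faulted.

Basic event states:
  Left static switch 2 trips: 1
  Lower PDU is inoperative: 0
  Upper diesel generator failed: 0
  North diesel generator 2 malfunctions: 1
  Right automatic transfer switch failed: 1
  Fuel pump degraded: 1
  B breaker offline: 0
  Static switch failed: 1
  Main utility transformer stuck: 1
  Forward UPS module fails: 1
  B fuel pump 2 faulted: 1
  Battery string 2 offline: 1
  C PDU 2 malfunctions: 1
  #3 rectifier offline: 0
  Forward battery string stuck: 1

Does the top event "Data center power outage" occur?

No

Bus A lost [OR]: Static switch failed=occurs, Upper diesel generator failed=not, Lower PDU is inoperative=not → at least one input occurs → occurs.
UPS chain unavailable [OR]: Forward battery string stuck=occurs, Bus A lost=occurs, Fuel pump degraded=occurs, B breaker offline=not → at least one input occurs → occurs.
Utility feed down [AND]: Main utility transformer stuck=occurs, Battery string 2 offline=occurs → all inputs occur → occurs.
Bus B down [AND]: Right automatic transfer switch failed=occurs, #3 rectifier offline=not, Forward UPS module fails=occurs, Utility feed down=occurs → not all inputs occur → does not occur.
Distribution tier unavailable [AND]: Bus B down=not, Left static switch 2 trips=occurs → not all inputs occur → does not occur.
Generator path unavailable [AND]: Distribution tier unavailable=not, North diesel generator 2 malfunctions=occurs, C PDU 2 malfunctions=occurs → not all inputs occur → does not occur.
Data center power outage [AND]: UPS chain unavailable=occurs, Generator path unavailable=not, B fuel pump 2 faulted=occurs → not all inputs occur → does not occur.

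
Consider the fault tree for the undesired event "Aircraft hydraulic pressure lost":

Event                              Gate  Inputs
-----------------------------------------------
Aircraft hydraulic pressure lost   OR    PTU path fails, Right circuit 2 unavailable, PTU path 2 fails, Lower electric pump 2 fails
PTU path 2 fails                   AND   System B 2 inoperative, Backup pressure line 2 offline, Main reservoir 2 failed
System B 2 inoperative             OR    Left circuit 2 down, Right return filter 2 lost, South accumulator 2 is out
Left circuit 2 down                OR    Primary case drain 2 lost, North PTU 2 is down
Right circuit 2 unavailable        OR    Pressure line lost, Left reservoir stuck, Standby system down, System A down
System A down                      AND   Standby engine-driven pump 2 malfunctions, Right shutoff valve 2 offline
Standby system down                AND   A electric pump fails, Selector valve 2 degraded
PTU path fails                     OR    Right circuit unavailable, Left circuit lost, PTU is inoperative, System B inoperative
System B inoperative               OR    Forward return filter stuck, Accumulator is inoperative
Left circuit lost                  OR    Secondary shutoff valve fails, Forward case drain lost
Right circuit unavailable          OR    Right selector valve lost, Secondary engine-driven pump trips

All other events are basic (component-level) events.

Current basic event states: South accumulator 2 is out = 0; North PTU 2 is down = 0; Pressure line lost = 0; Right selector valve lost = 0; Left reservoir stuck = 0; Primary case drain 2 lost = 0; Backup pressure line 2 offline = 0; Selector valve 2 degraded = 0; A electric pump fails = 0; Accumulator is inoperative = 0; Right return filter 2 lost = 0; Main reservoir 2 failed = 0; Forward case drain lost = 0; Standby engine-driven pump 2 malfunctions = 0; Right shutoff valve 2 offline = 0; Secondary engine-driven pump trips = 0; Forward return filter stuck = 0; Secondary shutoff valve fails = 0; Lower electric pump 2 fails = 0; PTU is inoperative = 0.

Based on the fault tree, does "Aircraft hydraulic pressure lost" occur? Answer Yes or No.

Right circuit unavailable [OR]: Right selector valve lost=not, Secondary engine-driven pump trips=not → no input occurs → does not occur.
Left circuit lost [OR]: Secondary shutoff valve fails=not, Forward case drain lost=not → no input occurs → does not occur.
System B inoperative [OR]: Forward return filter stuck=not, Accumulator is inoperative=not → no input occurs → does not occur.
PTU path fails [OR]: Right circuit unavailable=not, Left circuit lost=not, PTU is inoperative=not, System B inoperative=not → no input occurs → does not occur.
Standby system down [AND]: A electric pump fails=not, Selector valve 2 degraded=not → not all inputs occur → does not occur.
System A down [AND]: Standby engine-driven pump 2 malfunctions=not, Right shutoff valve 2 offline=not → not all inputs occur → does not occur.
Right circuit 2 unavailable [OR]: Pressure line lost=not, Left reservoir stuck=not, Standby system down=not, System A down=not → no input occurs → does not occur.
Left circuit 2 down [OR]: Primary case drain 2 lost=not, North PTU 2 is down=not → no input occurs → does not occur.
System B 2 inoperative [OR]: Left circuit 2 down=not, Right return filter 2 lost=not, South accumulator 2 is out=not → no input occurs → does not occur.
PTU path 2 fails [AND]: System B 2 inoperative=not, Backup pressure line 2 offline=not, Main reservoir 2 failed=not → not all inputs occur → does not occur.
Aircraft hydraulic pressure lost [OR]: PTU path fails=not, Right circuit 2 unavailable=not, PTU path 2 fails=not, Lower electric pump 2 fails=not → no input occurs → does not occur.

No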